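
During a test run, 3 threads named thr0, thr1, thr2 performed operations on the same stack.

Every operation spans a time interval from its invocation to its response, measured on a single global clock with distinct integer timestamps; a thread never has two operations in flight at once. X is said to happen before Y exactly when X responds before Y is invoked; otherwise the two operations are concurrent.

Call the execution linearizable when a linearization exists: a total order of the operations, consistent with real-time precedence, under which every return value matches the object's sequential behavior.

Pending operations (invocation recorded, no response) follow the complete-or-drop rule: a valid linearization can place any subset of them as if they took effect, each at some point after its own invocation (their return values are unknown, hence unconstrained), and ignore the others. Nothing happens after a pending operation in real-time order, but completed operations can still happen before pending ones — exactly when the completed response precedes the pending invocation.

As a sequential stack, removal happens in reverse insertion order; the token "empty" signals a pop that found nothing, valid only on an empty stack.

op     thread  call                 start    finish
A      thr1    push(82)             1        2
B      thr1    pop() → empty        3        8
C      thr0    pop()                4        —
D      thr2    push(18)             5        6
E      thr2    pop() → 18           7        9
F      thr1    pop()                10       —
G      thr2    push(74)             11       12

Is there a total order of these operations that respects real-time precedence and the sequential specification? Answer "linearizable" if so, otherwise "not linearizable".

witness order: A, C, B, D, E, F, G
step 1: A push(82) — stack <82>
step 2: C pop() (pending, included) — stack <>
step 3: B pop() → empty — stack <>
step 4: D push(18) — stack <18>
step 5: E pop() → 18 — stack <>
step 6: F pop() (pending, included) — stack <>
step 7: G push(74) — stack <74>

linearizable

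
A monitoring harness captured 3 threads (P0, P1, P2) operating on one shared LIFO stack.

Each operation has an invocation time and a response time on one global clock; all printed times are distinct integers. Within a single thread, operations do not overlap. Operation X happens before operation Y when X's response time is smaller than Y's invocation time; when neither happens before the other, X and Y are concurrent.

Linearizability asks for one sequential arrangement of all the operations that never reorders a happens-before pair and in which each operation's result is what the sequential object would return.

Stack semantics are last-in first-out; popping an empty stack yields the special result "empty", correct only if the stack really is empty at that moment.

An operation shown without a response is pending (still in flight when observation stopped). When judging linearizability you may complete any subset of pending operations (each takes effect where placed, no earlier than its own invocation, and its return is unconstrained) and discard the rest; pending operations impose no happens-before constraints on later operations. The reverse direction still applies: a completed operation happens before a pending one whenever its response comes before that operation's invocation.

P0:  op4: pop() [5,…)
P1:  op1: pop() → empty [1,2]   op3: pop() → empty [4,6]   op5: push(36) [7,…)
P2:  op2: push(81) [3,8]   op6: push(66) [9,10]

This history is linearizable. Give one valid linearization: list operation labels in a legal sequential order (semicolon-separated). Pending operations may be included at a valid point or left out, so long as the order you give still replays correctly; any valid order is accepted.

op1; op2; op4; op3; op5; op6

after step 1 (op1 pop() → empty): stack <>
after step 2 (op2 push(81)): stack <81>
after step 3 (op4 pop() (pending, included)): stack <>
after step 4 (op3 pop() → empty): stack <>
after step 5 (op5 push(36) (pending, included)): stack <36>
after step 6 (op6 push(66)): stack <36,66>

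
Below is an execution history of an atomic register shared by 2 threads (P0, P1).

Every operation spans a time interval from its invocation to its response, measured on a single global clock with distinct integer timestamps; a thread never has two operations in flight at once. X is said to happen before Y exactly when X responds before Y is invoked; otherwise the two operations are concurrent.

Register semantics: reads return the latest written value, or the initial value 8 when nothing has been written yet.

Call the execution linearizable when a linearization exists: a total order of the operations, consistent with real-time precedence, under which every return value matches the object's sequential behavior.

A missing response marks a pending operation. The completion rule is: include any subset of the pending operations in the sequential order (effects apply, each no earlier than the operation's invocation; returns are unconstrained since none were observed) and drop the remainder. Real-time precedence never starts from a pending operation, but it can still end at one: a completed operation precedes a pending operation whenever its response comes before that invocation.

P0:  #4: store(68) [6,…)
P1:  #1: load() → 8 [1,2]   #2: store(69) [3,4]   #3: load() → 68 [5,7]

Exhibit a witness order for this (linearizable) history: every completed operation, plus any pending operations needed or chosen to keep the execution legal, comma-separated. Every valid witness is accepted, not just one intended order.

after step 1 (#1 load() → 8): value 8
after step 2 (#2 store(69)): value 69
after step 3 (#4 store(68) (pending, included)): value 68
after step 4 (#3 load() → 68): value 68

#1, #2, #4, #3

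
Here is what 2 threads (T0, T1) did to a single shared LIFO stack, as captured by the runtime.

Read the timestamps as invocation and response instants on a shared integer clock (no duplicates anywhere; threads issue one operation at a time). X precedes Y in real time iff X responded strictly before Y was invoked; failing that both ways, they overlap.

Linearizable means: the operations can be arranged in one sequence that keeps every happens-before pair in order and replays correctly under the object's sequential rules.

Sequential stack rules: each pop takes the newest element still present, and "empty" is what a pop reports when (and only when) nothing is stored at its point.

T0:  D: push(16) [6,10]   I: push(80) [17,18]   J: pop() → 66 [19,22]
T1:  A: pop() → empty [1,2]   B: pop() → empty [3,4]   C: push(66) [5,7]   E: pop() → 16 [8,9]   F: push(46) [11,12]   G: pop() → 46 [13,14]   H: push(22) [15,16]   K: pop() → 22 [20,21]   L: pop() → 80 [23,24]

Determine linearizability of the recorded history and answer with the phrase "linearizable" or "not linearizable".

through event 21 a valid linearization exists; event 22 (J responding at time 22) ends that
checked exhaustively: 6 real-time-consistent orders of 11 completed operations, zero legal LIFO stack replays
for example A, B, C, D, E, F, G, H, I, J, K fails at step 10: J pop() → 66 is not legal there
for example A, B, C, D, E, F, G, H, I, K, J fails at step 10: K pop() → 22 is not legal there

not linearizable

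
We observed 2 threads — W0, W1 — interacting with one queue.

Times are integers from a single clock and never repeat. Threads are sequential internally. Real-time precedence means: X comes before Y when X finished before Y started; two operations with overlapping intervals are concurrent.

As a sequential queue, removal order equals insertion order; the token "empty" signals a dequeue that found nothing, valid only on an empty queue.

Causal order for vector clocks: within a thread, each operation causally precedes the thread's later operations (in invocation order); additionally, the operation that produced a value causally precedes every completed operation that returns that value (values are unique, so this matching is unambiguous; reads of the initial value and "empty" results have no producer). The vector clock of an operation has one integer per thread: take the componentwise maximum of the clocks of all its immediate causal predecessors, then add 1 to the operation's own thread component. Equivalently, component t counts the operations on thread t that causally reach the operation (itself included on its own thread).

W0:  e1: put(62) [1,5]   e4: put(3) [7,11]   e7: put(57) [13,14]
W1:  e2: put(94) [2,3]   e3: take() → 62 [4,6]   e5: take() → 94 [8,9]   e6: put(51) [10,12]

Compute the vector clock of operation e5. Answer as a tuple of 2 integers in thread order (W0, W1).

(1, 3)

invoked at 2, e2 has no predecessors; its own W1 bump gives (0, 1)
invoked at 1, e1 has no predecessors; its own W0 bump gives (1, 0)
e4, invoked 7, takes VC(e1)=(1, 0) under max, adds 1 for W0 → (2, 0)
e3, invoked 4, takes VC(e1)=(1, 0), VC(e2)=(0, 1) under max, adds 1 for W1 → (1, 2)
e7, invoked 13, takes VC(e4)=(2, 0) under max, adds 1 for W0 → (3, 0)
e5, invoked 8, takes VC(e2)=(0, 1), VC(e3)=(1, 2) under max, adds 1 for W1 → (1, 3)
e6, invoked 10, takes VC(e5)=(1, 3) under max, adds 1 for W1 → (1, 4)
target: VC(e5) = (1, 3)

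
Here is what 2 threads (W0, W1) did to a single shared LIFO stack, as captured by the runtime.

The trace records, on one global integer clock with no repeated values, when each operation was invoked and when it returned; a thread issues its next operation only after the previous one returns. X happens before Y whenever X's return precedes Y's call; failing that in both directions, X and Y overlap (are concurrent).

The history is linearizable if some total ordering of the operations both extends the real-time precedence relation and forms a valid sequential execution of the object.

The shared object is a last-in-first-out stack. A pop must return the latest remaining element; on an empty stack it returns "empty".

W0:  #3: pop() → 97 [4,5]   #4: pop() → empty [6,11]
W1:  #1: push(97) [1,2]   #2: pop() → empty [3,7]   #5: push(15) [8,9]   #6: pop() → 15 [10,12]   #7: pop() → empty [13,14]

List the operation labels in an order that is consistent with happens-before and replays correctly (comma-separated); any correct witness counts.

#1, #3, #2, #4, #5, #6, #7

step 1: #1 push(97) — stack <97>
step 2: #3 pop() → 97 — stack <>
step 3: #2 pop() → empty — stack <>
step 4: #4 pop() → empty — stack <>
step 5: #5 push(15) — stack <15>
step 6: #6 pop() → 15 — stack <>
step 7: #7 pop() → empty — stack <>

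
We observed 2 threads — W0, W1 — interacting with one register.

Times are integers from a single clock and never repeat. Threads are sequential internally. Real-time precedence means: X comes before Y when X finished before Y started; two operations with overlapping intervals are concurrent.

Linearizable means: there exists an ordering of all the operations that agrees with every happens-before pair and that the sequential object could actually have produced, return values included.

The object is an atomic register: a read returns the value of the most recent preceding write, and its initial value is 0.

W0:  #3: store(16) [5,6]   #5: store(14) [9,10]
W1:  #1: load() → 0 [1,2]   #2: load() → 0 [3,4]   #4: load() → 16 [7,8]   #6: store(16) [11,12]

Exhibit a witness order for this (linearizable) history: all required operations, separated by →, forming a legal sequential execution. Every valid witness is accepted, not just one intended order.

after step 1 (#1 load() → 0): value 0
after step 2 (#2 load() → 0): value 0
after step 3 (#3 store(16)): value 16
after step 4 (#4 load() → 16): value 16
after step 5 (#5 store(14)): value 14
after step 6 (#6 store(16)): value 16

#1 → #2 → #3 → #4 → #5 → #6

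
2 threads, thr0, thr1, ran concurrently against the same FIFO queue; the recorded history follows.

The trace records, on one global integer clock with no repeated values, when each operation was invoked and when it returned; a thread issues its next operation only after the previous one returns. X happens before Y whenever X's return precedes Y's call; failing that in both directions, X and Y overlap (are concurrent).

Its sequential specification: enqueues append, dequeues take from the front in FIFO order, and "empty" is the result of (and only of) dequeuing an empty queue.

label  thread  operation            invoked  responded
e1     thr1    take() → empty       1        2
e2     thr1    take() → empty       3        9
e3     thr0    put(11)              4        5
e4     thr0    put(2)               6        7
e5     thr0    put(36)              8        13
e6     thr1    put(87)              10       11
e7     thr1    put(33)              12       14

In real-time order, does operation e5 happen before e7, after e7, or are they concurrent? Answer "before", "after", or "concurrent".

e5 spans [8,13], e7 spans [12,14]
the intervals overlap in both directions

concurrent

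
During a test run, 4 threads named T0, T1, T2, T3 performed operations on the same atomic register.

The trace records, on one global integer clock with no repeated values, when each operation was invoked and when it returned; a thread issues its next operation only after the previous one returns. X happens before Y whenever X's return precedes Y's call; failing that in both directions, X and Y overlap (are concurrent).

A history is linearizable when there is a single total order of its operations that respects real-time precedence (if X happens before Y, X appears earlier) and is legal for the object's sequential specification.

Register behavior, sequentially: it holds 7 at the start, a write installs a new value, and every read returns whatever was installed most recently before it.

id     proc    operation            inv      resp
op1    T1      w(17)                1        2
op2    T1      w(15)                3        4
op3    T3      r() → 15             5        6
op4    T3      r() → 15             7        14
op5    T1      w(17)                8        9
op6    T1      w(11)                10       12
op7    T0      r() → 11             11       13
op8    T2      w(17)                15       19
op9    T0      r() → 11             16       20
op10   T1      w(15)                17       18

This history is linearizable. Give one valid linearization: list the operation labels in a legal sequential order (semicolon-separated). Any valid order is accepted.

1. op1 w(17), leaving value 17
2. op2 w(15), leaving value 15
3. op3 r() → 15, leaving value 15
4. op4 r() → 15, leaving value 15
5. op5 w(17), leaving value 17
6. op6 w(11), leaving value 11
7. op7 r() → 11, leaving value 11
8. op9 r() → 11, leaving value 11
9. op8 w(17), leaving value 17
10. op10 w(15), leaving value 15

op1; op2; op3; op4; op5; op6; op7; op9; op8; op10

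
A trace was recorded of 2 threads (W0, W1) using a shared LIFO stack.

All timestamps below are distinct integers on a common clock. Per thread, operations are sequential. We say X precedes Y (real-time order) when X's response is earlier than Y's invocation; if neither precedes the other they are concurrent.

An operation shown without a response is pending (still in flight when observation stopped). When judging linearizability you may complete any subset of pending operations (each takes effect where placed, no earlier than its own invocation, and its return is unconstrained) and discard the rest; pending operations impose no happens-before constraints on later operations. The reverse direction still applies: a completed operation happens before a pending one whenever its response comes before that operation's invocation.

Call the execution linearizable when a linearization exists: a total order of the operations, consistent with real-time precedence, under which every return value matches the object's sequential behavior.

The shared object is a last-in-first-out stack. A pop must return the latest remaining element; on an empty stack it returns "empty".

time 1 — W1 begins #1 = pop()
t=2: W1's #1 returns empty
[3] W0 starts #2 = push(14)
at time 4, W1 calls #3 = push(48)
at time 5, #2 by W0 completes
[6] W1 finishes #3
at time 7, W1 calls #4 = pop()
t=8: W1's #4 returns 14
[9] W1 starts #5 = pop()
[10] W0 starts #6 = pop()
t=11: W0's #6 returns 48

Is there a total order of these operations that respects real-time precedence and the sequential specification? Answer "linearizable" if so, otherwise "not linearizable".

a witness: #1, #3, #2, #4, #6
step 1: #1 pop() → empty — stack <>
step 2: #3 push(48) — stack <48>
step 3: #2 push(14) — stack <48,14>
step 4: #4 pop() → 14 — stack <48>
step 5: #6 pop() → 48 — stack <>

linearizable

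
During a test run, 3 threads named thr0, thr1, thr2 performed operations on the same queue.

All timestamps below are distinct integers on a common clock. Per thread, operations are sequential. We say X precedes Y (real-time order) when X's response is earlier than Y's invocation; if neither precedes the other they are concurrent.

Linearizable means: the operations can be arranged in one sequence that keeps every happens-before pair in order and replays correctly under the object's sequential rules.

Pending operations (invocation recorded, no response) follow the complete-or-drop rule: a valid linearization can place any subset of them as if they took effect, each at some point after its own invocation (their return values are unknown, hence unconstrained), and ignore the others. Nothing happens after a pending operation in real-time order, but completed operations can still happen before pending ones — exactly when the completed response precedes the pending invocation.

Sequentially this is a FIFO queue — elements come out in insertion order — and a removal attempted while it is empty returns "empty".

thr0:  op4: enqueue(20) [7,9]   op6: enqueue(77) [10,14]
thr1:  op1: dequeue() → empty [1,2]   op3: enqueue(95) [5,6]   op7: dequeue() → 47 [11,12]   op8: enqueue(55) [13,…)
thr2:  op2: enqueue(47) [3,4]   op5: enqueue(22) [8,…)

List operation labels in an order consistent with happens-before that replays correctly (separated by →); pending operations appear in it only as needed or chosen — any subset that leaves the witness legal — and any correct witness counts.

1. op1 dequeue() → empty, leaving queue <>
2. op2 enqueue(47), leaving queue <47>
3. op3 enqueue(95), leaving queue <47,95>
4. op4 enqueue(20), leaving queue <47,95,20>
5. op5 enqueue(22) (pending, included), leaving queue <47,95,20,22>
6. op6 enqueue(77), leaving queue <47,95,20,22,77>
7. op7 dequeue() → 47, leaving queue <95,20,22,77>

op1 → op2 → op3 → op4 → op5 → op6 → op7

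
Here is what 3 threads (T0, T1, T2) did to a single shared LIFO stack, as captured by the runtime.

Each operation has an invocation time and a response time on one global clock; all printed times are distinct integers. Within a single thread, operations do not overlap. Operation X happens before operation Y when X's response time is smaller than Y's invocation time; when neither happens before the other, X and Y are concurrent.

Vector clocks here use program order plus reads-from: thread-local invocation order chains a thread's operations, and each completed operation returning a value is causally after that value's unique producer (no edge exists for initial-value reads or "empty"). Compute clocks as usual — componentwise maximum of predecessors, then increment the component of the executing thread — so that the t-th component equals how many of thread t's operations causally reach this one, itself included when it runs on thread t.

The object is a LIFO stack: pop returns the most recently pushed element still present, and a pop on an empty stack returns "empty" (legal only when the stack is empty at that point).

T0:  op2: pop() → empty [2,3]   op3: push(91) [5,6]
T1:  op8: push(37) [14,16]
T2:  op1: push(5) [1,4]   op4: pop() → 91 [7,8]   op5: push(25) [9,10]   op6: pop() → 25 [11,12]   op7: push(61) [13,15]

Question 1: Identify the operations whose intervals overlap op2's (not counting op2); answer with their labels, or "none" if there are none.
op1

op2 runs from 2 to 3; window-overlapping ops are concurrent
op1 [1,4]: concurrent
op3 [5,6]: after
op4 [7,8]: after
op5 [9,10]: after
op6 [11,12]: after
op7 [13,15]: after
op8 [14,16]: after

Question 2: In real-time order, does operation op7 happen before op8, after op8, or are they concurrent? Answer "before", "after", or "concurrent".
concurrent

op7 spans [13,15], op8 spans [14,16]
the intervals overlap in both directions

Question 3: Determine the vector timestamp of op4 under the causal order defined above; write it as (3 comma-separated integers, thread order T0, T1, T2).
(2, 0, 2)

no predecessors for op1 (invoked 1): T2 increments from zero → (0, 0, 1)
no predecessors for op8 (invoked 14): T1 increments from zero → (0, 1, 0)
no predecessors for op2 (invoked 2): T0 increments from zero → (1, 0, 0)
from VC(op2)=(1, 0, 0), op3 (invoked 5) maxes components and bumps T0 → (2, 0, 0)
from VC(op1)=(0, 0, 1), VC(op3)=(2, 0, 0), op4 (invoked 7) maxes components and bumps T2 → (2, 0, 2)
from VC(op4)=(2, 0, 2), op5 (invoked 9) maxes components and bumps T2 → (2, 0, 3)
from VC(op5)=(2, 0, 3), op6 (invoked 11) maxes components and bumps T2 → (2, 0, 4)
from VC(op6)=(2, 0, 4), op7 (invoked 13) maxes components and bumps T2 → (2, 0, 5)
target: VC(op4) = (2, 0, 2)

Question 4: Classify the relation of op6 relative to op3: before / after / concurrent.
after

op6 spans [11,12], op3 spans [5,6]
resp(op3)=6 < inv(op6)=11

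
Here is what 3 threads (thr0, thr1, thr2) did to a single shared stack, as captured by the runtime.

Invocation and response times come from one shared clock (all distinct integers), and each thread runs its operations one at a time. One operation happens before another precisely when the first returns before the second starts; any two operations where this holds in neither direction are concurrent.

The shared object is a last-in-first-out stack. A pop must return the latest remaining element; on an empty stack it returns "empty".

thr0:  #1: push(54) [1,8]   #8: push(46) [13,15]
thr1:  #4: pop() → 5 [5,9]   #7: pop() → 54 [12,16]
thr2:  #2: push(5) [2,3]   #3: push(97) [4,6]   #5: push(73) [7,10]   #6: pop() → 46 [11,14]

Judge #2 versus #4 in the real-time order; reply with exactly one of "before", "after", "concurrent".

#2 spans [2,3], #4 spans [5,9]
resp(#2)=3 < inv(#4)=5

before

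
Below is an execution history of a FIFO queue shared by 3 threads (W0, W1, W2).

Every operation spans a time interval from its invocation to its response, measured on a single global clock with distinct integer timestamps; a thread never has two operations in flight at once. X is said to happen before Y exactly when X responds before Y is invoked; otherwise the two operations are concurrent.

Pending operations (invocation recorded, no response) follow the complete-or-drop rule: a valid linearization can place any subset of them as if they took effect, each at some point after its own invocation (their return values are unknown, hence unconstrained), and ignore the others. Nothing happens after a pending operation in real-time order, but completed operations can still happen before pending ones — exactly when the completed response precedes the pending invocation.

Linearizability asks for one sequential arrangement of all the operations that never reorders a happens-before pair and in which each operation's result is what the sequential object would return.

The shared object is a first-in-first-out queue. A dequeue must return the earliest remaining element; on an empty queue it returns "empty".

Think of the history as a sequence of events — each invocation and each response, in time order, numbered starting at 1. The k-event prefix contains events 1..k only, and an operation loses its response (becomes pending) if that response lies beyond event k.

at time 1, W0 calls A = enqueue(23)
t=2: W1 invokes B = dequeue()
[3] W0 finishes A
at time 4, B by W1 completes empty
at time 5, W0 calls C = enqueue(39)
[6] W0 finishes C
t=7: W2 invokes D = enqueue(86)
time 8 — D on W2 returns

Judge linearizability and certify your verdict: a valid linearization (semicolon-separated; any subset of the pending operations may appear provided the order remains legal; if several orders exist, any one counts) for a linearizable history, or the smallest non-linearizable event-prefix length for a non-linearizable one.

after step 1 (B dequeue() → empty): queue <>
after step 2 (A enqueue(23)): queue <23>
after step 3 (C enqueue(39)): queue <23,39>
after step 4 (D enqueue(86)): queue <23,39,86>

linearizable — witness: B; A; C; D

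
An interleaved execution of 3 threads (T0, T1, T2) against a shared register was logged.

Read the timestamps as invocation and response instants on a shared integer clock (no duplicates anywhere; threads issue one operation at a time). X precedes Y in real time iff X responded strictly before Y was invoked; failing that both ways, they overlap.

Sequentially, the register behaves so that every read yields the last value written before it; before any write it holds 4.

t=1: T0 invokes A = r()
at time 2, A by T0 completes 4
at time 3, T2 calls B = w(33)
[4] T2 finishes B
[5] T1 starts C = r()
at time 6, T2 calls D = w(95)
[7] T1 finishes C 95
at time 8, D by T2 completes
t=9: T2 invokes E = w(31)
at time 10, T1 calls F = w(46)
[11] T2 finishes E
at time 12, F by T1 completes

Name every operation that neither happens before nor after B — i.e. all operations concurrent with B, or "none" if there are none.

none

B spans [3,4]; an op avoiding the whole window 3..4 is ordered, any other is concurrent
A [1,2]: before
C [5,7]: after
D [6,8]: after
E [9,11]: after
F [10,12]: after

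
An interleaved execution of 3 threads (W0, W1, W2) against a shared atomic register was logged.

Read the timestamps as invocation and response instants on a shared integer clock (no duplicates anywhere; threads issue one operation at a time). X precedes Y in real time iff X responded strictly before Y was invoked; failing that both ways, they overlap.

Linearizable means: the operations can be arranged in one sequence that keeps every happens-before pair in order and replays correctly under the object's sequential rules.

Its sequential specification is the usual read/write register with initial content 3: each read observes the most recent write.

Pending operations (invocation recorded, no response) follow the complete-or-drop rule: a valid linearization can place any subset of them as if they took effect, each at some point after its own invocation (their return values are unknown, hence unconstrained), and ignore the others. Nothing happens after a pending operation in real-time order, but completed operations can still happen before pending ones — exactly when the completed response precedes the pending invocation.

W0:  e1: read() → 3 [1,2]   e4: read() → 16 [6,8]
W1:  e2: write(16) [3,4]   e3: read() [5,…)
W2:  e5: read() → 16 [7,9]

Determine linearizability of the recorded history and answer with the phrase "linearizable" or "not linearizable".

witness order: e1, e2, e3, e4, e5
step 1: e1 read() → 3 — value 3
step 2: e2 write(16) — value 16
step 3: e3 read() (pending, included) — value 16
step 4: e4 read() → 16 — value 16
step 5: e5 read() → 16 — value 16

linearizable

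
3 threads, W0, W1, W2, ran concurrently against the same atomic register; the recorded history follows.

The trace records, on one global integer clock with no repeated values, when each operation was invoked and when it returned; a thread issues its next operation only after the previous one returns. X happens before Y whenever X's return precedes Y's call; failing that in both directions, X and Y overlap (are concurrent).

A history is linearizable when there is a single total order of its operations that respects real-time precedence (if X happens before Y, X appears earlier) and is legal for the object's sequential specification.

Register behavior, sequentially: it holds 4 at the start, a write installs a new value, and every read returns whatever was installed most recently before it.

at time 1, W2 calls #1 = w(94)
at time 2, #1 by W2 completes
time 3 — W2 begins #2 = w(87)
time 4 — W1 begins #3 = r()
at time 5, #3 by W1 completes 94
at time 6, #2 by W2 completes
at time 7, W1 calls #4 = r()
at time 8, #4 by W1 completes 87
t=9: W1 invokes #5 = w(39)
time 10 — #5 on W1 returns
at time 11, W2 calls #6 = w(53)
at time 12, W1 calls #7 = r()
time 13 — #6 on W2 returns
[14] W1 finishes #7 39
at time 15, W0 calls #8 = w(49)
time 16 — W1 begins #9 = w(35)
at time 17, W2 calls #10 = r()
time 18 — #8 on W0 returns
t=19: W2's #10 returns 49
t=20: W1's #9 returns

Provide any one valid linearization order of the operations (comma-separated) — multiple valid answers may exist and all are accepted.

after step 1 (#1 w(94)): value 94
after step 2 (#3 r() → 94): value 94
after step 3 (#2 w(87)): value 87
after step 4 (#4 r() → 87): value 87
after step 5 (#5 w(39)): value 39
after step 6 (#7 r() → 39): value 39
after step 7 (#6 w(53)): value 53
after step 8 (#8 w(49)): value 49
after step 9 (#10 r() → 49): value 49
after step 10 (#9 w(35)): value 35

#1, #3, #2, #4, #5, #7, #6, #8, #10, #9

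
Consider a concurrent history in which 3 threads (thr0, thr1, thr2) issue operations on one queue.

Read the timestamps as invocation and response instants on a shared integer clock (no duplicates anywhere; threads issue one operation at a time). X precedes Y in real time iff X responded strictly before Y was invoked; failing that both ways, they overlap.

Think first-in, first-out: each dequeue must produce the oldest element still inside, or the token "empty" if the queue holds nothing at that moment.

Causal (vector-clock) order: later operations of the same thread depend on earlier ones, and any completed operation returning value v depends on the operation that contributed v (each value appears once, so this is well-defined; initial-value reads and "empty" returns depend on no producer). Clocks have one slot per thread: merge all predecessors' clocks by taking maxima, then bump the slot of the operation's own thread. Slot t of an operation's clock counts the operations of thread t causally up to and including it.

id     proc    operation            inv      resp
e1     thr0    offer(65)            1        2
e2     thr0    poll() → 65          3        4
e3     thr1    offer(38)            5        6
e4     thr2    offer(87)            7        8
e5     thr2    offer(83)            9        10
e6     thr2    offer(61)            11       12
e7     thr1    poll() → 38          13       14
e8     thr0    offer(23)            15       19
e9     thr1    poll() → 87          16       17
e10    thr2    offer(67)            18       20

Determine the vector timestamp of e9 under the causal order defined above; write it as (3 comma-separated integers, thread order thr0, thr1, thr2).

(0, 3, 1)

invoked at 7, e4 has no predecessors; its own thr2 bump gives (0, 0, 1)
invoked at 5, e3 has no predecessors; its own thr1 bump gives (0, 1, 0)
invoked at 1, e1 has no predecessors; its own thr0 bump gives (1, 0, 0)
invoked at 9, e5 merges VC(e4)=(0, 0, 1) and bumps thr2's slot → (0, 0, 2)
invoked at 13, e7 merges VC(e3)=(0, 1, 0) and bumps thr1's slot → (0, 2, 0)
invoked at 3, e2 merges VC(e1)=(1, 0, 0) and bumps thr0's slot → (2, 0, 0)
invoked at 11, e6 merges VC(e5)=(0, 0, 2) and bumps thr2's slot → (0, 0, 3)
invoked at 15, e8 merges VC(e2)=(2, 0, 0) and bumps thr0's slot → (3, 0, 0)
invoked at 18, e10 merges VC(e6)=(0, 0, 3) and bumps thr2's slot → (0, 0, 4)
invoked at 16, e9 merges VC(e4)=(0, 0, 1), VC(e7)=(0, 2, 0) and bumps thr1's slot → (0, 3, 1)
target: VC(e9) = (0, 3, 1)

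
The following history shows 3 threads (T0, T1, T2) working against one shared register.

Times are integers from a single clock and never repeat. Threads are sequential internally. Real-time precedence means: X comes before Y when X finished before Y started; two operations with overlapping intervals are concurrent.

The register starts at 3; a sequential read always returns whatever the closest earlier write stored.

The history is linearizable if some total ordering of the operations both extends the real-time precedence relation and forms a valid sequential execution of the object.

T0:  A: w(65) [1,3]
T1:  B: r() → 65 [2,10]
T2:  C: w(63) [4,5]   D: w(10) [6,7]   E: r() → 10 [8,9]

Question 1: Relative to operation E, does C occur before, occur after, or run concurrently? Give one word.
Answer: before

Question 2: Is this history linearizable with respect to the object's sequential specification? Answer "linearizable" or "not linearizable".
witness order: A, B, C, D, E
step 1: A w(65) — value 65
step 2: B r() → 65 — value 65
step 3: C w(63) — value 63
step 4: D w(10) — value 10
step 5: E r() → 10 — value 10

linearizable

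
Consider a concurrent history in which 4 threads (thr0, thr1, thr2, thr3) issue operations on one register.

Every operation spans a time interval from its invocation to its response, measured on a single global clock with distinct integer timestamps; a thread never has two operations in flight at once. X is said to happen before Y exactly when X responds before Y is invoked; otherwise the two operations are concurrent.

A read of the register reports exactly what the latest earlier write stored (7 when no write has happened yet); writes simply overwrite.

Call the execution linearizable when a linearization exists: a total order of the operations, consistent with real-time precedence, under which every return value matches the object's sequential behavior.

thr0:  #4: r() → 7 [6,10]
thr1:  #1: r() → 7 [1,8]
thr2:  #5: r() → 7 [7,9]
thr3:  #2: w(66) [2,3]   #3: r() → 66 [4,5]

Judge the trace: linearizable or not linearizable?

not linearizable

the violation lands at event 9, #5's response at time 9: events 1..8 linearize, events 1..9 do not
4 orders of the 4 completed register ops respect real time; none is legal
including or dropping the 1 pending operation (#4) in any combination fails
e.g. #1, #2, #3, #5 (pending dropped): illegal at step 4, since #5 r() → 7 cannot apply there
e.g. #2, #1, #3, #5 (pending dropped): illegal at step 2, since #1 r() → 7 cannot apply there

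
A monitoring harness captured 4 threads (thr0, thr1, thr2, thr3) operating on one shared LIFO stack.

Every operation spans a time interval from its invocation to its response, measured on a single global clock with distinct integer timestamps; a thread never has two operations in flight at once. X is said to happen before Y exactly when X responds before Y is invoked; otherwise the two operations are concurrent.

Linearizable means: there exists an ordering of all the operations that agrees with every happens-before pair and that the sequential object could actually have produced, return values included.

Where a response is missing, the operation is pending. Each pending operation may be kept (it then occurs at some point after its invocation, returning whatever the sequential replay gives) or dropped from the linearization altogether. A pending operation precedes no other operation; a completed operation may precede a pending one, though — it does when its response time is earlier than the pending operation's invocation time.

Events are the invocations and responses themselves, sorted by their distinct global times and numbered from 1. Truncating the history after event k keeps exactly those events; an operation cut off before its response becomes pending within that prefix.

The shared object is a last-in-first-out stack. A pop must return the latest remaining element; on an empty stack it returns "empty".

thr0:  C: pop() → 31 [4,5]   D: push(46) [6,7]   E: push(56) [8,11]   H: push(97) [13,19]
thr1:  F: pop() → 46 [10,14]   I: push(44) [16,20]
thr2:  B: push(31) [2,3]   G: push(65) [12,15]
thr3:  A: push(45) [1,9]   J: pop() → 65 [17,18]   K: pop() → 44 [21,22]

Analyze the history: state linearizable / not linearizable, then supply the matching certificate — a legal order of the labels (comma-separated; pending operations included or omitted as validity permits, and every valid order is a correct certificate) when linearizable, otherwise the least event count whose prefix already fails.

after step 1 (A push(45)): stack <45>
after step 2 (B push(31)): stack <45,31>
after step 3 (C pop() → 31): stack <45>
after step 4 (D push(46)): stack <45,46>
after step 5 (F pop() → 46): stack <45>
after step 6 (E push(56)): stack <45,56>
after step 7 (G push(65)): stack <45,56,65>
after step 8 (J pop() → 65): stack <45,56>
after step 9 (H push(97)): stack <45,56,97>
after step 10 (I push(44)): stack <45,56,97,44>
after step 11 (K pop() → 44): stack <45,56,97>

linearizable — witness: A, B, C, D, F, E, G, J, H, I, K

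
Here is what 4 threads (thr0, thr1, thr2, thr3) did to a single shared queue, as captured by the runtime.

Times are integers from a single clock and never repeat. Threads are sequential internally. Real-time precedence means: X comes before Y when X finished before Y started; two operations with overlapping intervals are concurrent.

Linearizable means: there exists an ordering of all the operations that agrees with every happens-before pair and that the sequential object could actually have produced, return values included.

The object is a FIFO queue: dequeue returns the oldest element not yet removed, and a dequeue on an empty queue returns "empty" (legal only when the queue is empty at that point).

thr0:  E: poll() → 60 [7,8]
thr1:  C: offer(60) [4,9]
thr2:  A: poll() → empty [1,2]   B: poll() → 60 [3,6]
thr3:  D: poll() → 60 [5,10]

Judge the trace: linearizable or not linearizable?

not linearizable

cut after 7 events: linearizable; cut after 8 events (E responds, time 8): not linearizable
exactly one order of the 3 completed ops respects real time; the queue replay fails
including or dropping the 2 pending operations (C, D) in any combination fails
take A, B, E (pending dropped): step 2 already fails, because B poll() → 60 cannot occur there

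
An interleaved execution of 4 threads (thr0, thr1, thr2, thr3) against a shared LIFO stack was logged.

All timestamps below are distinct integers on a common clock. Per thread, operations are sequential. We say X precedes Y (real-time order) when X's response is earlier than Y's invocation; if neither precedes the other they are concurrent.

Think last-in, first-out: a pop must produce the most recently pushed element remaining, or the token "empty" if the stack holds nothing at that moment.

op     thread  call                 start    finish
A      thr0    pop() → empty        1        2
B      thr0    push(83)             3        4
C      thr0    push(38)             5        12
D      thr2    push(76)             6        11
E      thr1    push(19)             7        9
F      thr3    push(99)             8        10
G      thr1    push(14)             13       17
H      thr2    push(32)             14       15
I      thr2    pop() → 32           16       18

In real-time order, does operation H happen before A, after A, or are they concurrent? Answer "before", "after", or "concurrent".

after

H spans [14,15], A spans [1,2]
resp(A)=2 < inv(H)=14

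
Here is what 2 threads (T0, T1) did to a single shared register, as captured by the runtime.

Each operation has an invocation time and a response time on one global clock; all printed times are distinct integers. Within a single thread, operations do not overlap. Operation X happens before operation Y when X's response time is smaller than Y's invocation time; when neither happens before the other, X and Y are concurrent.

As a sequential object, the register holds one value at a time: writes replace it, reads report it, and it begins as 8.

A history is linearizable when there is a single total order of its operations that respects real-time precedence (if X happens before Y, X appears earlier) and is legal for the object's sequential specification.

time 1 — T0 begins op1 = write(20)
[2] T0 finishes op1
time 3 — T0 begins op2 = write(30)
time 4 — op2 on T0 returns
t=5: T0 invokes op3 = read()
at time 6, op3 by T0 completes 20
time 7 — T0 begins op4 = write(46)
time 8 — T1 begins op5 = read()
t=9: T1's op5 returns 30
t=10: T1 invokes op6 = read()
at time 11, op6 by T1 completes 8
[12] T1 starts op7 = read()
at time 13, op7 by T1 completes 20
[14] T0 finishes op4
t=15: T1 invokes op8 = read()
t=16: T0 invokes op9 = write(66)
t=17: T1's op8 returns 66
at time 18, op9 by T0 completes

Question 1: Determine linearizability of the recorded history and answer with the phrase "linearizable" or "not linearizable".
prefix check: 1..5 passes, 1..6 fails once op3's time-6 response joins
one real-time candidate order over the 3 completed operations — the register replay rejects it
one such order, op1, op2, op3, breaks at step 3 where op3 read() → 20 is illegal

not linearizable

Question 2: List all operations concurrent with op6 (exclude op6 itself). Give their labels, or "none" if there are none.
concurrent with op6 ([10,11]): every op whose interval crosses 10..11
op1 [1,2]: before
op2 [3,4]: before
op3 [5,6]: before
op4 [7,14]: concurrent
op5 [8,9]: before
op7 [12,13]: after
op8 [15,17]: after
op9 [16,18]: after

op4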